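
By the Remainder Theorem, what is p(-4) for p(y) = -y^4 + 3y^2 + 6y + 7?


By the Remainder Theorem, the remainder equals p(-4):
  -1*(-4)^4 = -256
  0*(-4)^3 = 0
  3*(-4)^2 = 48
  6*(-4)^1 = -24
  constant: 7
Sum: -256 + 0 + 48 - 24 + 7 = -225


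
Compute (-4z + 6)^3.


Expand (-4z + 6)^3 by repeated multiplication:
  (-4z + 6)^2 = 16z^2 - 48z + 36
= -64z^3 + 288z^2 - 432z + 216


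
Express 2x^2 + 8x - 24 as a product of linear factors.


Roots satisfy r1 + r2 = -b/a = -4 and r1*r2 = c/a = -12.
So r1 = 2, r2 = -6.
2x^2 + 8x - 24 = 2(x - r1)(x - r2) = 2(x - 2)(x + 6)


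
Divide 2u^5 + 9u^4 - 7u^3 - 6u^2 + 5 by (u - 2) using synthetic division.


Synthetic division with c = 2. Coefficients: 2, 9, -7, -6, 0, 5
Bring down 2.
  2 * 2 = 4; 4 + 9 = 13
  13 * 2 = 26; 26 - 7 = 19
  19 * 2 = 38; 38 - 6 = 32
  32 * 2 = 64; 64 + 0 = 64
  64 * 2 = 128; 128 + 5 = 133
Quotient: 2u^4 + 13u^3 + 19u^2 + 32u + 64, Remainder: 133


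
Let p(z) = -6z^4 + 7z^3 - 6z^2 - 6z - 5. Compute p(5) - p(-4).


p(5) = -3060
p(-4) = -2061
p(5) - p(-4) = -3060 + 2061 = -999


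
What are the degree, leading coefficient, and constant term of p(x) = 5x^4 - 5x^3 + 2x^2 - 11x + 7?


Highest power of x is 4, with coefficient 5. Constant term is 7.
Degree = 4, leading coefficient = 5, constant term = 7


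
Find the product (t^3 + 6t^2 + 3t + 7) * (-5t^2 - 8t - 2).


Distribute each term of the first polynomial:
  (t^3)(-5t^2 - 8t - 2) = -5t^5 - 8t^4 - 2t^3
  (6t^2)(-5t^2 - 8t - 2) = -30t^4 - 48t^3 - 12t^2
  (3t)(-5t^2 - 8t - 2) = -15t^3 - 24t^2 - 6t
  (7)(-5t^2 - 8t - 2) = -35t^2 - 56t - 14
Sum: -5t^5 - 38t^4 - 65t^3 - 71t^2 - 62t - 14


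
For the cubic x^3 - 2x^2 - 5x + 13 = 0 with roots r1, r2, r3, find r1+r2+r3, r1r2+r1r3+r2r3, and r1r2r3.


Monic cubic x^3+bx^2+cx+d=0: sum=-b, pairwise sum=c, product=-d.
b=-2, c=-5, d=13
r1+r2+r3 = 2
r1r2+r1r3+r2r3 = -5
r1r2r3 = -13


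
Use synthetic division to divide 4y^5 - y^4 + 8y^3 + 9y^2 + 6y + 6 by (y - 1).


Synthetic division with c = 1. Coefficients: 4, -1, 8, 9, 6, 6
Bring down 4.
  4 * 1 = 4; 4 - 1 = 3
  3 * 1 = 3; 3 + 8 = 11
  11 * 1 = 11; 11 + 9 = 20
  20 * 1 = 20; 20 + 6 = 26
  26 * 1 = 26; 26 + 6 = 32
Quotient: 4y^4 + 3y^3 + 11y^2 + 20y + 26, Remainder: 32


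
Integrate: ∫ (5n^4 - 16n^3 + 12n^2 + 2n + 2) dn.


Reverse power rule on each term:
  ∫ 5n^4 dn = n^5
  ∫ -16n^3 dn = -4n^4
  ∫ 12n^2 dn = 4n^3
  ∫ 2n dn = n^2
  ∫ 2 dn = 2n
F(n) = n^5 - 4n^4 + 4n^3 + n^2 + 2n + C


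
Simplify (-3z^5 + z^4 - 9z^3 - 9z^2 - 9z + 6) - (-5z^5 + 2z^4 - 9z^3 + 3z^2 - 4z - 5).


Distribute the minus sign:
  (-3z^5 + z^4 - 9z^3 - 9z^2 - 9z + 6)
- (-5z^5 + 2z^4 - 9z^3 + 3z^2 - 4z - 5)
Negate second polynomial: 5z^5 - 2z^4 + 9z^3 - 3z^2 + 4z + 5
Add: 2z^5 - z^4 - 12z^2 - 5z + 11


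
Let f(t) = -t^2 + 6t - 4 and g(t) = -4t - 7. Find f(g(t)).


Substitute g(t) into f:
f(g(t)) = -1*(-4t - 7)^2 + 6*(-4t - 7) + (-4)
(-4t - 7)^2 = 16t^2 + 56t + 49
Expand and combine: -16t^2 - 80t - 95


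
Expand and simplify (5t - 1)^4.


Expand (5t - 1)^4 by repeated multiplication:
  (5t - 1)^2 = 25t^2 - 10t + 1
  (5t - 1)^3 = 125t^3 - 75t^2 + 15t - 1
= 625t^4 - 500t^3 + 150t^2 - 20t + 1


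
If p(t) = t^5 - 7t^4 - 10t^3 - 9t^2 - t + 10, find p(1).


Using direct substitution:
  1 * (1)^5 = 1
  -7 * (1)^4 = -7
  -10 * (1)^3 = -10
  -9 * (1)^2 = -9
  -1 * (1)^1 = -1
  constant: 10
Sum = 1 - 7 - 10 - 9 - 1 + 10 = -16


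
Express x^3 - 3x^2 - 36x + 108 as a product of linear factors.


Try integer roots (divisors of 108). x=3: p(3)=0.
Divide out (x - 3): quotient is x^2 - 36.
Factor the quadratic: (x - 6)(x + 6)
Result: (x - 3)(x - 6)(x + 6)


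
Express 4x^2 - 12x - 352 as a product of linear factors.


Roots satisfy r1 + r2 = -b/a = 3 and r1*r2 = c/a = -88.
So r1 = 11, r2 = -8.
4x^2 - 12x - 352 = 4(x - r1)(x - r2) = 4(x - 11)(x + 8)


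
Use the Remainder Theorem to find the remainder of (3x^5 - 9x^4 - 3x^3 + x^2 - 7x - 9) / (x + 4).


By the Remainder Theorem, the remainder equals p(-4):
  3*(-4)^5 = -3072
  -9*(-4)^4 = -2304
  -3*(-4)^3 = 192
  1*(-4)^2 = 16
  -7*(-4)^1 = 28
  constant: -9
Sum: -3072 - 2304 + 192 + 16 + 28 - 9 = -5149


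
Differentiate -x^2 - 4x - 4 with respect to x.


Apply the power rule term by term:
  d/dx(-x^2) = -2x
  d/dx(-4x) = -4
  d/dx(-4) = 0
p'(x) = -2x - 4


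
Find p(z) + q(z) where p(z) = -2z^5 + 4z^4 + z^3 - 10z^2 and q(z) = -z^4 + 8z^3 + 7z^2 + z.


Align terms by degree and add:
  -2z^5 + 4z^4 + z^3 - 10z^2
  -z^4 + 8z^3 + 7z^2 + z
= -2z^5 + 3z^4 + 9z^3 - 3z^2 + z


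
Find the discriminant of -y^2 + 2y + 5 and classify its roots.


D = b^2 - 4ac = (2)^2 - 4(-1)(5) = 4 + 20 = 24
Since D > 0: two distinct irrational roots


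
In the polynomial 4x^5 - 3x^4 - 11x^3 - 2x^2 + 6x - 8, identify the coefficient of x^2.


Read off the coefficient of x^2: -2


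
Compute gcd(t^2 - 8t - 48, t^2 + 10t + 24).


Factor each:
  t^2 - 8t - 48 = (t + 4)(t - 12)
  t^2 + 10t + 24 = (t + 4)(t + 6)
Common monic factor: t + 4


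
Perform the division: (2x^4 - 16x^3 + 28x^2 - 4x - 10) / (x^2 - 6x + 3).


(2x^4 - 16x^3 + 28x^2 - 4x - 10) / (x^2 - 6x + 3)
Step 1: 2x^2 * (x^2 - 6x + 3) = 2x^4 - 12x^3 + 6x^2; subtract.
Step 2: -4x * (x^2 - 6x + 3) = -4x^3 + 24x^2 - 12x; subtract.
Step 3: -2 * (x^2 - 6x + 3) = -2x^2 + 12x - 6; subtract.
Quotient: 2x^2 - 4x - 2, Remainder: -4x - 4


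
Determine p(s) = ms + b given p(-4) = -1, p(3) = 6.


p(s) = ms + b. Using p(-4)=-1, p(3)=6:
m = (-1 - 6)/(-4 - 3) = -7/-7 = 1
b = -1 - m*(-4) = -1 + 4 = 3
p(s) = s + 3


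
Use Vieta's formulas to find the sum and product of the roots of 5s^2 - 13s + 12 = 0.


For as^2+bs+c=0: sum = -b/a, product = c/a.
a=5, b=-13, c=12
Sum = -(-13)/5 = 13/5
Product = (12)/5 = 12/5


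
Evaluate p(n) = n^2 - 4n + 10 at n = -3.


Using direct substitution:
  1 * (-3)^2 = 9
  -4 * (-3)^1 = 12
  constant: 10
Sum = 9 + 12 + 10 = 31


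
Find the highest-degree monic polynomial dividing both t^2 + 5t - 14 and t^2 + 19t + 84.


Factor each:
  t^2 + 5t - 14 = (t + 7)(t - 2)
  t^2 + 19t + 84 = (t + 7)(t + 12)
Common monic factor: t + 7


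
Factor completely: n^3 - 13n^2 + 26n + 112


Try integer roots (divisors of 112). n=-2: p(-2)=0.
Divide out (n + 2): quotient is n^2 - 15n + 56.
Factor the quadratic: (n - 8)(n - 7)
Result: (n + 2)(n - 8)(n - 7)


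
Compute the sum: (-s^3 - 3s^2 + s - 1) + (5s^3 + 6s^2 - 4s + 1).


Align terms by degree and add:
  -s^3 - 3s^2 + s - 1
+ 5s^3 + 6s^2 - 4s + 1
= 4s^3 + 3s^2 - 3s


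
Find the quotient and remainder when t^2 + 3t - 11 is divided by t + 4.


(t^2 + 3t - 11) / (t + 4)
Step 1: t * (t + 4) = t^2 + 4t; subtract.
Step 2: -1 * (t + 4) = -t - 4; subtract.
Quotient: t - 1, Remainder: -7


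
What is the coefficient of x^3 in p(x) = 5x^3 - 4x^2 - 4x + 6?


Read off the coefficient of x^3: 5


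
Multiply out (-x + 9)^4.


Expand (-x + 9)^4 by repeated multiplication:
  (-x + 9)^2 = x^2 - 18x + 81
  (-x + 9)^3 = -x^3 + 27x^2 - 243x + 729
= x^4 - 36x^3 + 486x^2 - 2916x + 6561


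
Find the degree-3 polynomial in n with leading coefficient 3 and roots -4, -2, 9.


p(n) = 3(n + 4)(n + 2)(n - 9)
Expand: 3n^3 - 9n^2 - 138n - 216


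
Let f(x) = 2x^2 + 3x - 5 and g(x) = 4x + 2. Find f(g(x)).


Substitute g(x) into f:
f(g(x)) = 2*(4x + 2)^2 + 3*(4x + 2) + (-5)
(4x + 2)^2 = 16x^2 + 16x + 4
Expand and combine: 32x^2 + 44x + 9


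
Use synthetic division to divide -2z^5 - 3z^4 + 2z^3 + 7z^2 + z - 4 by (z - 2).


Synthetic division with c = 2. Coefficients: -2, -3, 2, 7, 1, -4
Bring down -2.
  -2 * 2 = -4; -4 - 3 = -7
  -7 * 2 = -14; -14 + 2 = -12
  -12 * 2 = -24; -24 + 7 = -17
  -17 * 2 = -34; -34 + 1 = -33
  -33 * 2 = -66; -66 - 4 = -70
Quotient: -2z^4 - 7z^3 - 12z^2 - 17z - 33, Remainder: -70


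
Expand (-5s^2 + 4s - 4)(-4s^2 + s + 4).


Distribute each term of the first polynomial:
  (-5s^2)(-4s^2 + s + 4) = 20s^4 - 5s^3 - 20s^2
  (4s)(-4s^2 + s + 4) = -16s^3 + 4s^2 + 16s
  (-4)(-4s^2 + s + 4) = 16s^2 - 4s - 16
Sum: 20s^4 - 21s^3 + 12s - 16


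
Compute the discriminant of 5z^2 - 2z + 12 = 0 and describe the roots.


D = b^2 - 4ac = (-2)^2 - 4(5)(12) = 4 - 240 = -236
Since D < 0: two complex conjugate roots (no real roots)


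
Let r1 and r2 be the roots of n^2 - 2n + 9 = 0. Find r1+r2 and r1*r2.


For an^2+bn+c=0: sum = -b/a, product = c/a.
a=1, b=-2, c=9
Sum = -(-2)/1 = 2
Product = (9)/1 = 9


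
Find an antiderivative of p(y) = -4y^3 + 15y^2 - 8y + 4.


Reverse power rule on each term:
  ∫ -4y^3 dy = -y^4
  ∫ 15y^2 dy = 5y^3
  ∫ -8y dy = -4y^2
  ∫ 4 dy = 4y
F(y) = -y^4 + 5y^3 - 4y^2 + 4y + C


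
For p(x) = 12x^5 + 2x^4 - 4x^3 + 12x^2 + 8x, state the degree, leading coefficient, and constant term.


Highest power of x is 5, with coefficient 12. Constant term is 0.
Degree = 5, leading coefficient = 12, constant term = 0


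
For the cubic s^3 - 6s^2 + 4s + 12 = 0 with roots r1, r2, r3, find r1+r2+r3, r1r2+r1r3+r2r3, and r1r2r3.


Monic cubic s^3+bs^2+cs+d=0: sum=-b, pairwise sum=c, product=-d.
b=-6, c=4, d=12
r1+r2+r3 = 6
r1r2+r1r3+r2r3 = 4
r1r2r3 = -12


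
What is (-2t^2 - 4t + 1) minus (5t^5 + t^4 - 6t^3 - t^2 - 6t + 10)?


Distribute the minus sign:
  (-2t^2 - 4t + 1)
- (5t^5 + t^4 - 6t^3 - t^2 - 6t + 10)
Negate second polynomial: -5t^5 - t^4 + 6t^3 + t^2 + 6t - 10
Add: -5t^5 - t^4 + 6t^3 - t^2 + 2t - 9


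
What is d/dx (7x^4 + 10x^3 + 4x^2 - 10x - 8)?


Apply the power rule term by term:
  d/dx(7x^4) = 28x^3
  d/dx(10x^3) = 30x^2
  d/dx(4x^2) = 8x
  d/dx(-10x) = -10
  d/dx(-8) = 0
p'(x) = 28x^3 + 30x^2 + 8x - 10


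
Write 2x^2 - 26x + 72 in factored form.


Roots satisfy r1 + r2 = -b/a = 13 and r1*r2 = c/a = 36.
So r1 = 4, r2 = 9.
2x^2 - 26x + 72 = 2(x - r1)(x - r2) = 2(x - 4)(x - 9)


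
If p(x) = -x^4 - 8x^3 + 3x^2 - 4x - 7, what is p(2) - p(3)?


p(2) = -83
p(3) = -289
p(2) - p(3) = -83 + 289 = 206


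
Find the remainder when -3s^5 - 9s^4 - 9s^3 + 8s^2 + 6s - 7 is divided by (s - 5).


By the Remainder Theorem, the remainder equals p(5):
  -3*(5)^5 = -9375
  -9*(5)^4 = -5625
  -9*(5)^3 = -1125
  8*(5)^2 = 200
  6*(5)^1 = 30
  constant: -7
Sum: -9375 - 5625 - 1125 + 200 + 30 - 7 = -15902


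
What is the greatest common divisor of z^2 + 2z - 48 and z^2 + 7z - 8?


Factor each:
  z^2 + 2z - 48 = (z + 8)(z - 6)
  z^2 + 7z - 8 = (z + 8)(z - 1)
Common monic factor: z + 8


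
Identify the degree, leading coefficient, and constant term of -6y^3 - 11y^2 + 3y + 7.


Highest power of y is 3, with coefficient -6. Constant term is 7.
Degree = 3, leading coefficient = -6, constant term = 7


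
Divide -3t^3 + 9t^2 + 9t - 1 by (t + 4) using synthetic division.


Synthetic division with c = -4. Coefficients: -3, 9, 9, -1
Bring down -3.
  -3 * -4 = 12; 12 + 9 = 21
  21 * -4 = -84; -84 + 9 = -75
  -75 * -4 = 300; 300 - 1 = 299
Quotient: -3t^2 + 21t - 75, Remainder: 299


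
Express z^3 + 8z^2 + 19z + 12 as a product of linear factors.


Try integer roots (divisors of 12). z=-4: p(-4)=0.
Divide out (z + 4): quotient is z^2 + 4z + 3.
Factor the quadratic: (z + 3)(z + 1)
Result: (z + 4)(z + 3)(z + 1)


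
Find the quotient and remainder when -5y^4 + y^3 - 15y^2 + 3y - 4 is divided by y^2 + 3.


(-5y^4 + y^3 - 15y^2 + 3y - 4) / (y^2 + 3)
Step 1: -5y^2 * (y^2 + 3) = -5y^4 - 15y^2; subtract.
Step 2: y * (y^2 + 3) = y^3 + 3y; subtract.
Step 3: 0 * (y^2 + 3) = 0; subtract.
Quotient: -5y^2 + y, Remainder: -4


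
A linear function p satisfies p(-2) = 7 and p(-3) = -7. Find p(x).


p(x) = mx + b. Using p(-2)=7, p(-3)=-7:
m = (7 + 7)/(-2 + 3) = 14/1 = 14
b = 7 - m*(-2) = 7 + 28 = 35
p(x) = 14x + 35


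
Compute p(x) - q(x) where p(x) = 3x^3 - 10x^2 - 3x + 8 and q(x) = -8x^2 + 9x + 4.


Distribute the minus sign:
  (3x^3 - 10x^2 - 3x + 8)
- (-8x^2 + 9x + 4)
Negate second polynomial: 8x^2 - 9x - 4
Add: 3x^3 - 2x^2 - 12x + 4


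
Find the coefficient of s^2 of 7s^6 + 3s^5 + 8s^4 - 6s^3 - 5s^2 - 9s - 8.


Read off the coefficient of s^2: -5


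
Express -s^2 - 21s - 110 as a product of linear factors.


Roots satisfy r1 + r2 = -b/a = -21 and r1*r2 = c/a = 110.
So r1 = -11, r2 = -10.
-s^2 - 21s - 110 = -(s - r1)(s - r2) = -(s + 11)(s + 10)


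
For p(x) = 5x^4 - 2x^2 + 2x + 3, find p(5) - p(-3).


p(5) = 3088
p(-3) = 384
p(5) - p(-3) = 3088 - 384 = 2704


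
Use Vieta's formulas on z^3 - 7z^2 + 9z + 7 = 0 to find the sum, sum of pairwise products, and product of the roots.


Monic cubic z^3+bz^2+cz+d=0: sum=-b, pairwise sum=c, product=-d.
b=-7, c=9, d=7
r1+r2+r3 = 7
r1r2+r1r3+r2r3 = 9
r1r2r3 = -7


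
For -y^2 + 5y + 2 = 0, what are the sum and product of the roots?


For ay^2+by+c=0: sum = -b/a, product = c/a.
a=-1, b=5, c=2
Sum = -(5)/-1 = 5
Product = (2)/-1 = -2


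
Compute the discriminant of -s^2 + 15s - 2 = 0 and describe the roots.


D = b^2 - 4ac = (15)^2 - 4(-1)(-2) = 225 - 8 = 217
Since D > 0: two distinct irrational roots


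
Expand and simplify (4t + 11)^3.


Expand (4t + 11)^3 by repeated multiplication:
  (4t + 11)^2 = 16t^2 + 88t + 121
= 64t^3 + 528t^2 + 1452t + 1331


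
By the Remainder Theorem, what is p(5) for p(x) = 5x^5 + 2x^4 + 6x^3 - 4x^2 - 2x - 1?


By the Remainder Theorem, the remainder equals p(5):
  5*(5)^5 = 15625
  2*(5)^4 = 1250
  6*(5)^3 = 750
  -4*(5)^2 = -100
  -2*(5)^1 = -10
  constant: -1
Sum: 15625 + 1250 + 750 - 100 - 10 - 1 = 17514


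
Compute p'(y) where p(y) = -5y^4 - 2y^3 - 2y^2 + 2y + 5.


Apply the power rule term by term:
  d/dy(-5y^4) = -20y^3
  d/dy(-2y^3) = -6y^2
  d/dy(-2y^2) = -4y
  d/dy(2y) = 2
  d/dy(5) = 0
p'(y) = -20y^3 - 6y^2 - 4y + 2


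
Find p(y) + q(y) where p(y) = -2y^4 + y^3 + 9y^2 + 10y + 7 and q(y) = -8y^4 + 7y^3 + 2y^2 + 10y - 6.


Align terms by degree and add:
  -2y^4 + y^3 + 9y^2 + 10y + 7
  -8y^4 + 7y^3 + 2y^2 + 10y - 6
= -10y^4 + 8y^3 + 11y^2 + 20y + 1


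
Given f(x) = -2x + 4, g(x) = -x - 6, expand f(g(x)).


Substitute g(x) into f:
f(g(x)) = -2*(-x - 6) + 4
Expand and combine: 2x + 16


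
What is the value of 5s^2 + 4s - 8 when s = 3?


Using direct substitution:
  5 * (3)^2 = 45
  4 * (3)^1 = 12
  constant: -8
Sum = 45 + 12 - 8 = 49


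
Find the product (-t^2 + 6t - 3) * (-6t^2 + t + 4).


Distribute each term of the first polynomial:
  (-t^2)(-6t^2 + t + 4) = 6t^4 - t^3 - 4t^2
  (6t)(-6t^2 + t + 4) = -36t^3 + 6t^2 + 24t
  (-3)(-6t^2 + t + 4) = 18t^2 - 3t - 12
Sum: 6t^4 - 37t^3 + 20t^2 + 21t - 12


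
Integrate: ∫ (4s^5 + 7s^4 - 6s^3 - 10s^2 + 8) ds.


Reverse power rule on each term:
  ∫ 4s^5 ds = (2/3)s^6
  ∫ 7s^4 ds = (7/5)s^5
  ∫ -6s^3 ds = -(3/2)s^4
  ∫ -10s^2 ds = -(10/3)s^3
  ∫ 8 ds = 8s
F(s) = (2/3)s^6 + (7/5)s^5 - (3/2)s^4 - (10/3)s^3 + 8s + C


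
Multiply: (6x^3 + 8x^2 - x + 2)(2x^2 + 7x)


Distribute each term of the first polynomial:
  (6x^3)(2x^2 + 7x) = 12x^5 + 42x^4
  (8x^2)(2x^2 + 7x) = 16x^4 + 56x^3
  (-x)(2x^2 + 7x) = -2x^3 - 7x^2
  (2)(2x^2 + 7x) = 4x^2 + 14x
Sum: 12x^5 + 58x^4 + 54x^3 - 3x^2 + 14x


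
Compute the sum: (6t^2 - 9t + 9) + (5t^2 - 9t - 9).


Align terms by degree and add:
  6t^2 - 9t + 9
+ 5t^2 - 9t - 9
= 11t^2 - 18t


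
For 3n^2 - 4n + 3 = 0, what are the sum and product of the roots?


For an^2+bn+c=0: sum = -b/a, product = c/a.
a=3, b=-4, c=3
Sum = -(-4)/3 = 4/3
Product = (3)/3 = 1


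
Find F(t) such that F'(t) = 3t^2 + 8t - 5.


Reverse power rule on each term:
  ∫ 3t^2 dt = t^3
  ∫ 8t dt = 4t^2
  ∫ -5 dt = -5t
F(t) = t^3 + 4t^2 - 5t + C


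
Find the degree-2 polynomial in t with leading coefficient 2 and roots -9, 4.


p(t) = 2(t + 9)(t - 4)
Expand: 2t^2 + 10t - 72


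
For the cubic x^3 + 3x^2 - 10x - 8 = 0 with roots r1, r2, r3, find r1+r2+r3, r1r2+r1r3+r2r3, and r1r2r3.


Monic cubic x^3+bx^2+cx+d=0: sum=-b, pairwise sum=c, product=-d.
b=3, c=-10, d=-8
r1+r2+r3 = -3
r1r2+r1r3+r2r3 = -10
r1r2r3 = 8


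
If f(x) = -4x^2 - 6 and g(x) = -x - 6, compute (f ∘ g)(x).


Substitute g(x) into f:
f(g(x)) = -4*(-x - 6)^2 + (-6)
(-x - 6)^2 = x^2 + 12x + 36
Expand and combine: -4x^2 - 48x - 150


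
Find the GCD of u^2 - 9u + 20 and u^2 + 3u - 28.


Factor each:
  u^2 - 9u + 20 = (u - 4)(u - 5)
  u^2 + 3u - 28 = (u - 4)(u + 7)
Common monic factor: u - 4


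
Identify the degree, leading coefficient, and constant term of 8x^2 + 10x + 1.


Highest power of x is 2, with coefficient 8. Constant term is 1.
Degree = 2, leading coefficient = 8, constant term = 1


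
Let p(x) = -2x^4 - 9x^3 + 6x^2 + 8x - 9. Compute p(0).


Using direct substitution:
  -2 * (0)^4 = 0
  -9 * (0)^3 = 0
  6 * (0)^2 = 0
  8 * (0)^1 = 0
  constant: -9
Sum = 0 + 0 + 0 + 0 - 9 = -9


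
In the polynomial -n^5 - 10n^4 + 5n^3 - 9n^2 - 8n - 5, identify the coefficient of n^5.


Read off the coefficient of n^5: -1


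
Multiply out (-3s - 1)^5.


Expand (-3s - 1)^5 by repeated multiplication:
  (-3s - 1)^2 = 9s^2 + 6s + 1
  (-3s - 1)^3 = -27s^3 - 27s^2 - 9s - 1
  (-3s - 1)^4 = 81s^4 + 108s^3 + 54s^2 + 12s + 1
= -243s^5 - 405s^4 - 270s^3 - 90s^2 - 15s - 1


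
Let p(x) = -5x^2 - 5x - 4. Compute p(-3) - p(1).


p(-3) = -34
p(1) = -14
p(-3) - p(1) = -34 + 14 = -20


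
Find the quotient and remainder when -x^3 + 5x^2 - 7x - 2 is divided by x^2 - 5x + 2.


(-x^3 + 5x^2 - 7x - 2) / (x^2 - 5x + 2)
Step 1: -x * (x^2 - 5x + 2) = -x^3 + 5x^2 - 2x; subtract.
Step 2: 0 * (x^2 - 5x + 2) = 0; subtract.
Quotient: -x, Remainder: -5x - 2


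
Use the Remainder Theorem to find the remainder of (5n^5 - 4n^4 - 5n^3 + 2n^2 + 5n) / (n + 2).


By the Remainder Theorem, the remainder equals p(-2):
  5*(-2)^5 = -160
  -4*(-2)^4 = -64
  -5*(-2)^3 = 40
  2*(-2)^2 = 8
  5*(-2)^1 = -10
  constant: 0
Sum: -160 - 64 + 40 + 8 - 10 + 0 = -186


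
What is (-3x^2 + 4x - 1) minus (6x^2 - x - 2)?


Distribute the minus sign:
  (-3x^2 + 4x - 1)
- (6x^2 - x - 2)
Negate second polynomial: -6x^2 + x + 2
Add: -9x^2 + 5x + 1


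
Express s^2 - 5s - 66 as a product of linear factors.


Roots satisfy r1 + r2 = -b/a = 5 and r1*r2 = c/a = -66.
So r1 = -6, r2 = 11.
s^2 - 5s - 66 = (s - r1)(s - r2) = (s + 6)(s - 11)


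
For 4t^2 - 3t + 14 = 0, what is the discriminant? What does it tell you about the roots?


D = b^2 - 4ac = (-3)^2 - 4(4)(14) = 9 - 224 = -215
Since D < 0: two complex conjugate roots (no real roots)


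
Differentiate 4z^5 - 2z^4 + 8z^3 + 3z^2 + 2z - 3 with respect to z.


Apply the power rule term by term:
  d/dz(4z^5) = 20z^4
  d/dz(-2z^4) = -8z^3
  d/dz(8z^3) = 24z^2
  d/dz(3z^2) = 6z
  d/dz(2z) = 2
  d/dz(-3) = 0
p'(z) = 20z^4 - 8z^3 + 24z^2 + 6z + 2


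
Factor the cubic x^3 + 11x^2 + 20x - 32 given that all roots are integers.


Try integer roots (divisors of -32). x=-4: p(-4)=0.
Divide out (x + 4): quotient is x^2 + 7x - 8.
Factor the quadratic: (x - 1)(x + 8)
Result: (x + 4)(x - 1)(x + 8)


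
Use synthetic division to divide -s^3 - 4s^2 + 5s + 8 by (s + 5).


Synthetic division with c = -5. Coefficients: -1, -4, 5, 8
Bring down -1.
  -1 * -5 = 5; 5 - 4 = 1
  1 * -5 = -5; -5 + 5 = 0
  0 * -5 = 0; 0 + 8 = 8
Quotient: -s^2 + s, Remainder: 8


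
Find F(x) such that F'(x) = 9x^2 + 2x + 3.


Reverse power rule on each term:
  ∫ 9x^2 dx = 3x^3
  ∫ 2x dx = x^2
  ∫ 3 dx = 3x
F(x) = 3x^3 + x^2 + 3x + C


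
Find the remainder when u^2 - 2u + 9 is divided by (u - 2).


By the Remainder Theorem, the remainder equals p(2):
  1*(2)^2 = 4
  -2*(2)^1 = -4
  constant: 9
Sum: 4 - 4 + 9 = 9


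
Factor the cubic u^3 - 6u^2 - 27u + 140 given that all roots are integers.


Try integer roots (divisors of 140). u=7: p(7)=0.
Divide out (u - 7): quotient is u^2 + u - 20.
Factor the quadratic: (u + 5)(u - 4)
Result: (u - 7)(u + 5)(u - 4)


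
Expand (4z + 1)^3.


Expand (4z + 1)^3 by repeated multiplication:
  (4z + 1)^2 = 16z^2 + 8z + 1
= 64z^3 + 48z^2 + 12z + 1


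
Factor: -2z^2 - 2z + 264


Roots satisfy r1 + r2 = -b/a = -1 and r1*r2 = c/a = -132.
So r1 = 11, r2 = -12.
-2z^2 - 2z + 264 = -2(z - r1)(z - r2) = -2(z - 11)(z + 12)


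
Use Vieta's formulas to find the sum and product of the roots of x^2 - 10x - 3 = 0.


For ax^2+bx+c=0: sum = -b/a, product = c/a.
a=1, b=-10, c=-3
Sum = -(-10)/1 = 10
Product = (-3)/1 = -3


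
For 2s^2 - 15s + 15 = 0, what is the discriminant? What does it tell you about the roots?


D = b^2 - 4ac = (-15)^2 - 4(2)(15) = 225 - 120 = 105
Since D > 0: two distinct irrational roots


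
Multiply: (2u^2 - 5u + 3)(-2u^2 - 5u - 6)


Distribute each term of the first polynomial:
  (2u^2)(-2u^2 - 5u - 6) = -4u^4 - 10u^3 - 12u^2
  (-5u)(-2u^2 - 5u - 6) = 10u^3 + 25u^2 + 30u
  (3)(-2u^2 - 5u - 6) = -6u^2 - 15u - 18
Sum: -4u^4 + 7u^2 + 15u - 18


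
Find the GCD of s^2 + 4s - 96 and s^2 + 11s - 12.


Factor each:
  s^2 + 4s - 96 = (s + 12)(s - 8)
  s^2 + 11s - 12 = (s + 12)(s - 1)
Common monic factor: s + 12


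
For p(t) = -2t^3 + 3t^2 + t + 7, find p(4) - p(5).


p(4) = -69
p(5) = -163
p(4) - p(5) = -69 + 163 = 94


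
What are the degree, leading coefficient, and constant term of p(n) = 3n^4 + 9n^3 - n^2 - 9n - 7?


Highest power of n is 4, with coefficient 3. Constant term is -7.
Degree = 4, leading coefficient = 3, constant term = -7


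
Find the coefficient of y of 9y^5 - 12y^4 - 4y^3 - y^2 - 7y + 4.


Read off the coefficient of y: -7


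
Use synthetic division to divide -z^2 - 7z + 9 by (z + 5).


Synthetic division with c = -5. Coefficients: -1, -7, 9
Bring down -1.
  -1 * -5 = 5; 5 - 7 = -2
  -2 * -5 = 10; 10 + 9 = 19
Quotient: -z - 2, Remainder: 19


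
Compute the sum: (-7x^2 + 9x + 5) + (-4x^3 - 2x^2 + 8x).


Align terms by degree and add:
  -7x^2 + 9x + 5
  -4x^3 - 2x^2 + 8x
= -4x^3 - 9x^2 + 17x + 5


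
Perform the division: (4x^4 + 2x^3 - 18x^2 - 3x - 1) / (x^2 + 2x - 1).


(4x^4 + 2x^3 - 18x^2 - 3x - 1) / (x^2 + 2x - 1)
Step 1: 4x^2 * (x^2 + 2x - 1) = 4x^4 + 8x^3 - 4x^2; subtract.
Step 2: -6x * (x^2 + 2x - 1) = -6x^3 - 12x^2 + 6x; subtract.
Step 3: -2 * (x^2 + 2x - 1) = -2x^2 - 4x + 2; subtract.
Quotient: 4x^2 - 6x - 2, Remainder: -5x - 3


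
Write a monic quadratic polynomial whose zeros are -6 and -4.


p(y) = (y + 6)(y + 4)
Expand: y^2 + 10y + 24


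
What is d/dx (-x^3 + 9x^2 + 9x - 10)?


Apply the power rule term by term:
  d/dx(-x^3) = -3x^2
  d/dx(9x^2) = 18x
  d/dx(9x) = 9
  d/dx(-10) = 0
p'(x) = -3x^2 + 18x + 9


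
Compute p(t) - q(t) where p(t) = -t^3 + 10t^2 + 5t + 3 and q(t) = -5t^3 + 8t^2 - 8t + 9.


Distribute the minus sign:
  (-t^3 + 10t^2 + 5t + 3)
- (-5t^3 + 8t^2 - 8t + 9)
Negate second polynomial: 5t^3 - 8t^2 + 8t - 9
Add: 4t^3 + 2t^2 + 13t - 6


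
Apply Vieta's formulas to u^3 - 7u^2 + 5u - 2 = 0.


Monic cubic u^3+bu^2+cu+d=0: sum=-b, pairwise sum=c, product=-d.
b=-7, c=5, d=-2
r1+r2+r3 = 7
r1r2+r1r3+r2r3 = 5
r1r2r3 = 2


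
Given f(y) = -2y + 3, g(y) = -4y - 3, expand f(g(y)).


Substitute g(y) into f:
f(g(y)) = -2*(-4y - 3) + 3
Expand and combine: 8y + 9


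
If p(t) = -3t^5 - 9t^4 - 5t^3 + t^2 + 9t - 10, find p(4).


Using direct substitution:
  -3 * (4)^5 = -3072
  -9 * (4)^4 = -2304
  -5 * (4)^3 = -320
  1 * (4)^2 = 16
  9 * (4)^1 = 36
  constant: -10
Sum = -3072 - 2304 - 320 + 16 + 36 - 10 = -5654


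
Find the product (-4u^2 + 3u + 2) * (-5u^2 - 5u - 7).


Distribute each term of the first polynomial:
  (-4u^2)(-5u^2 - 5u - 7) = 20u^4 + 20u^3 + 28u^2
  (3u)(-5u^2 - 5u - 7) = -15u^3 - 15u^2 - 21u
  (2)(-5u^2 - 5u - 7) = -10u^2 - 10u - 14
Sum: 20u^4 + 5u^3 + 3u^2 - 31u - 14


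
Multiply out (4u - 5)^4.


Expand (4u - 5)^4 by repeated multiplication:
  (4u - 5)^2 = 16u^2 - 40u + 25
  (4u - 5)^3 = 64u^3 - 240u^2 + 300u - 125
= 256u^4 - 1280u^3 + 2400u^2 - 2000u + 625


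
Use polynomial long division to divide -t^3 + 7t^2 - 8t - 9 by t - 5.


(-t^3 + 7t^2 - 8t - 9) / (t - 5)
Step 1: -t^2 * (t - 5) = -t^3 + 5t^2; subtract.
Step 2: 2t * (t - 5) = 2t^2 - 10t; subtract.
Step 3: 2 * (t - 5) = 2t - 10; subtract.
Quotient: -t^2 + 2t + 2, Remainder: 1


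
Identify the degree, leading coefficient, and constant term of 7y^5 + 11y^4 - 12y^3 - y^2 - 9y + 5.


Highest power of y is 5, with coefficient 7. Constant term is 5.
Degree = 5, leading coefficient = 7, constant term = 5


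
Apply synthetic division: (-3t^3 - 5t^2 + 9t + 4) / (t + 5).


Synthetic division with c = -5. Coefficients: -3, -5, 9, 4
Bring down -3.
  -3 * -5 = 15; 15 - 5 = 10
  10 * -5 = -50; -50 + 9 = -41
  -41 * -5 = 205; 205 + 4 = 209
Quotient: -3t^2 + 10t - 41, Remainder: 209


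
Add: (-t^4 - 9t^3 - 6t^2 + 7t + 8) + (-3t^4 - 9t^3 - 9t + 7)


Align terms by degree and add:
  -t^4 - 9t^3 - 6t^2 + 7t + 8
  -3t^4 - 9t^3 - 9t + 7
= -4t^4 - 18t^3 - 6t^2 - 2t + 15


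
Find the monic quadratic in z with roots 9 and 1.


p(z) = (z - 9)(z - 1)
Expand: z^2 - 10z + 9


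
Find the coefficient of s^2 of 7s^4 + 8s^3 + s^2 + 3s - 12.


Read off the coefficient of s^2: 1


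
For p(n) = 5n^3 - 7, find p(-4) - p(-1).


p(-4) = -327
p(-1) = -12
p(-4) - p(-1) = -327 + 12 = -315


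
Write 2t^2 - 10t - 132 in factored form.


Roots satisfy r1 + r2 = -b/a = 5 and r1*r2 = c/a = -66.
So r1 = -6, r2 = 11.
2t^2 - 10t - 132 = 2(t - r1)(t - r2) = 2(t + 6)(t - 11)


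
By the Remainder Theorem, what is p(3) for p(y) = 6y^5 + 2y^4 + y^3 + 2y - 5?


By the Remainder Theorem, the remainder equals p(3):
  6*(3)^5 = 1458
  2*(3)^4 = 162
  1*(3)^3 = 27
  0*(3)^2 = 0
  2*(3)^1 = 6
  constant: -5
Sum: 1458 + 162 + 27 + 0 + 6 - 5 = 1648


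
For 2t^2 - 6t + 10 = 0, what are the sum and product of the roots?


For at^2+bt+c=0: sum = -b/a, product = c/a.
a=2, b=-6, c=10
Sum = -(-6)/2 = 3
Product = (10)/2 = 5


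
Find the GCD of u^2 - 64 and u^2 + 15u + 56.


Factor each:
  u^2 - 64 = (u + 8)(u - 8)
  u^2 + 15u + 56 = (u + 8)(u + 7)
Common monic factor: u + 8


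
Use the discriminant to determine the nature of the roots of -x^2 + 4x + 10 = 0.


D = b^2 - 4ac = (4)^2 - 4(-1)(10) = 16 + 40 = 56
Since D > 0: two distinct irrational roots


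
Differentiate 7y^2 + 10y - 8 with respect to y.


Apply the power rule term by term:
  d/dy(7y^2) = 14y
  d/dy(10y) = 10
  d/dy(-8) = 0
p'(y) = 14y + 10


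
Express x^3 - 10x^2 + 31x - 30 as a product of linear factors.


Try integer roots (divisors of -30). x=5: p(5)=0.
Divide out (x - 5): quotient is x^2 - 5x + 6.
Factor the quadratic: (x - 2)(x - 3)
Result: (x - 5)(x - 2)(x - 3)


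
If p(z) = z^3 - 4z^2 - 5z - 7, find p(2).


Using direct substitution:
  1 * (2)^3 = 8
  -4 * (2)^2 = -16
  -5 * (2)^1 = -10
  constant: -7
Sum = 8 - 16 - 10 - 7 = -25


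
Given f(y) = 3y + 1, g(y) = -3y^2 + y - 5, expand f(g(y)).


Substitute g(y) into f:
f(g(y)) = 3*(-3y^2 + y - 5) + 1
Expand and combine: -9y^2 + 3y - 14


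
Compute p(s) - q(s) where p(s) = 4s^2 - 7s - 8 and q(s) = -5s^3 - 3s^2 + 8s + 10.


Distribute the minus sign:
  (4s^2 - 7s - 8)
- (-5s^3 - 3s^2 + 8s + 10)
Negate second polynomial: 5s^3 + 3s^2 - 8s - 10
Add: 5s^3 + 7s^2 - 15s - 18


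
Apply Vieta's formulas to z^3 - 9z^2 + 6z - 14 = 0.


Monic cubic z^3+bz^2+cz+d=0: sum=-b, pairwise sum=c, product=-d.
b=-9, c=6, d=-14
r1+r2+r3 = 9
r1r2+r1r3+r2r3 = 6
r1r2r3 = 14


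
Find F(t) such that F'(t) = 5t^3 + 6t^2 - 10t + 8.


Reverse power rule on each term:
  ∫ 5t^3 dt = (5/4)t^4
  ∫ 6t^2 dt = 2t^3
  ∫ -10t dt = -5t^2
  ∫ 8 dt = 8t
F(t) = (5/4)t^4 + 2t^3 - 5t^2 + 8t + C


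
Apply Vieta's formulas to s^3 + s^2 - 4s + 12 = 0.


Monic cubic s^3+bs^2+cs+d=0: sum=-b, pairwise sum=c, product=-d.
b=1, c=-4, d=12
r1+r2+r3 = -1
r1r2+r1r3+r2r3 = -4
r1r2r3 = -12


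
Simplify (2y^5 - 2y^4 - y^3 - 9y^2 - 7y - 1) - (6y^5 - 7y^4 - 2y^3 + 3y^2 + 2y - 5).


Distribute the minus sign:
  (2y^5 - 2y^4 - y^3 - 9y^2 - 7y - 1)
- (6y^5 - 7y^4 - 2y^3 + 3y^2 + 2y - 5)
Negate second polynomial: -6y^5 + 7y^4 + 2y^3 - 3y^2 - 2y + 5
Add: -4y^5 + 5y^4 + y^3 - 12y^2 - 9y + 4


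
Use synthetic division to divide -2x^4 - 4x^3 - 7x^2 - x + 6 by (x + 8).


Synthetic division with c = -8. Coefficients: -2, -4, -7, -1, 6
Bring down -2.
  -2 * -8 = 16; 16 - 4 = 12
  12 * -8 = -96; -96 - 7 = -103
  -103 * -8 = 824; 824 - 1 = 823
  823 * -8 = -6584; -6584 + 6 = -6578
Quotient: -2x^3 + 12x^2 - 103x + 823, Remainder: -6578


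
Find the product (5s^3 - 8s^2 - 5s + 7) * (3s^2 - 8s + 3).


Distribute each term of the first polynomial:
  (5s^3)(3s^2 - 8s + 3) = 15s^5 - 40s^4 + 15s^3
  (-8s^2)(3s^2 - 8s + 3) = -24s^4 + 64s^3 - 24s^2
  (-5s)(3s^2 - 8s + 3) = -15s^3 + 40s^2 - 15s
  (7)(3s^2 - 8s + 3) = 21s^2 - 56s + 21
Sum: 15s^5 - 64s^4 + 64s^3 + 37s^2 - 71s + 21


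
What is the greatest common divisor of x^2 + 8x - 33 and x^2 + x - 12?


Factor each:
  x^2 + 8x - 33 = (x - 3)(x + 11)
  x^2 + x - 12 = (x - 3)(x + 4)
Common monic factor: x - 3


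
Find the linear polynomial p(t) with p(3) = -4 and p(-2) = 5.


p(t) = mt + b. Using p(3)=-4, p(-2)=5:
m = (-4 - 5)/(3 + 2) = -9/5 = -9/5
b = -4 - m*(3) = -4 + 27/5 = 7/5
p(t) = -(9/5)t + (7/5)


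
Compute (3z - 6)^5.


Expand (3z - 6)^5 by repeated multiplication:
  (3z - 6)^2 = 9z^2 - 36z + 36
  (3z - 6)^3 = 27z^3 - 162z^2 + 324z - 216
  (3z - 6)^4 = 81z^4 - 648z^3 + 1944z^2 - 2592z + 1296
= 243z^5 - 2430z^4 + 9720z^3 - 19440z^2 + 19440z - 7776


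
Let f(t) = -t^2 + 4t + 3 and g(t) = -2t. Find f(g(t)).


Substitute g(t) into f:
f(g(t)) = -1*(-2t)^2 + 4*(-2t) + 3
(-2t)^2 = 4t^2
Expand and combine: -4t^2 - 8t + 3


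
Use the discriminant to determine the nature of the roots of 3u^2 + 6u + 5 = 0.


D = b^2 - 4ac = (6)^2 - 4(3)(5) = 36 - 60 = -24
Since D < 0: two complex conjugate roots (no real roots)


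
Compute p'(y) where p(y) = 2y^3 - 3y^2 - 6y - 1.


Apply the power rule term by term:
  d/dy(2y^3) = 6y^2
  d/dy(-3y^2) = -6y
  d/dy(-6y) = -6
  d/dy(-1) = 0
p'(y) = 6y^2 - 6y - 6


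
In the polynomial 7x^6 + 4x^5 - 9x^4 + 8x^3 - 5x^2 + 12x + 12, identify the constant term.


Read off the constant term: 12


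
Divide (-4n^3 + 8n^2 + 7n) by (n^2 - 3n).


(-4n^3 + 8n^2 + 7n) / (n^2 - 3n)
Step 1: -4n * (n^2 - 3n) = -4n^3 + 12n^2; subtract.
Step 2: -4 * (n^2 - 3n) = -4n^2 + 12n; subtract.
Quotient: -4n - 4, Remainder: -5n


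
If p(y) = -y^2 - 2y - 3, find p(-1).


Using direct substitution:
  -1 * (-1)^2 = -1
  -2 * (-1)^1 = 2
  constant: -3
Sum = -1 + 2 - 3 = -2


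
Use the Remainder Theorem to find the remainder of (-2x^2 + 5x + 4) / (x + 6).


By the Remainder Theorem, the remainder equals p(-6):
  -2*(-6)^2 = -72
  5*(-6)^1 = -30
  constant: 4
Sum: -72 - 30 + 4 = -98


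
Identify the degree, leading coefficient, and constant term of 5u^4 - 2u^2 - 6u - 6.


Highest power of u is 4, with coefficient 5. Constant term is -6.
Degree = 4, leading coefficient = 5, constant term = -6


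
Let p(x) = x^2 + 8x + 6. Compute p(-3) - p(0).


p(-3) = -9
p(0) = 6
p(-3) - p(0) = -9 - 6 = -15


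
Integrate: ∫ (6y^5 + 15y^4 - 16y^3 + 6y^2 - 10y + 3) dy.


Reverse power rule on each term:
  ∫ 6y^5 dy = y^6
  ∫ 15y^4 dy = 3y^5
  ∫ -16y^3 dy = -4y^4
  ∫ 6y^2 dy = 2y^3
  ∫ -10y dy = -5y^2
  ∫ 3 dy = 3y
F(y) = y^6 + 3y^5 - 4y^4 + 2y^3 - 5y^2 + 3y + C


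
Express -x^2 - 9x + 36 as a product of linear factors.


Roots satisfy r1 + r2 = -b/a = -9 and r1*r2 = c/a = -36.
So r1 = 3, r2 = -12.
-x^2 - 9x + 36 = -(x - r1)(x - r2) = -(x - 3)(x + 12)


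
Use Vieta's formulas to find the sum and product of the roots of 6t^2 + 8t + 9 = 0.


For at^2+bt+c=0: sum = -b/a, product = c/a.
a=6, b=8, c=9
Sum = -(8)/6 = -4/3
Product = (9)/6 = 3/2


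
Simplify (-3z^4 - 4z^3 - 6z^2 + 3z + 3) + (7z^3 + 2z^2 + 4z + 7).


Align terms by degree and add:
  -3z^4 - 4z^3 - 6z^2 + 3z + 3
+ 7z^3 + 2z^2 + 4z + 7
= -3z^4 + 3z^3 - 4z^2 + 7z + 10


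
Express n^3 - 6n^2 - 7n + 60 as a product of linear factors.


Try integer roots (divisors of 60). n=5: p(5)=0.
Divide out (n - 5): quotient is n^2 - n - 12.
Factor the quadratic: (n - 4)(n + 3)
Result: (n - 5)(n - 4)(n + 3)


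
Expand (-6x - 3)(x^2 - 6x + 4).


Distribute each term of the first polynomial:
  (-6x)(x^2 - 6x + 4) = -6x^3 + 36x^2 - 24x
  (-3)(x^2 - 6x + 4) = -3x^2 + 18x - 12
Sum: -6x^3 + 33x^2 - 6x - 12


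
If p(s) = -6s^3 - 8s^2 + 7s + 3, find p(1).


Using direct substitution:
  -6 * (1)^3 = -6
  -8 * (1)^2 = -8
  7 * (1)^1 = 7
  constant: 3
Sum = -6 - 8 + 7 + 3 = -4


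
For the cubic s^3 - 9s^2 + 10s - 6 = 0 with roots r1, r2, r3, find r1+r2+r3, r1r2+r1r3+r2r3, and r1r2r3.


Monic cubic s^3+bs^2+cs+d=0: sum=-b, pairwise sum=c, product=-d.
b=-9, c=10, d=-6
r1+r2+r3 = 9
r1r2+r1r3+r2r3 = 10
r1r2r3 = 6


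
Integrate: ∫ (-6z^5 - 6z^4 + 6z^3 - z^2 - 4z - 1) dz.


Reverse power rule on each term:
  ∫ -6z^5 dz = -z^6
  ∫ -6z^4 dz = -(6/5)z^5
  ∫ 6z^3 dz = (3/2)z^4
  ∫ -z^2 dz = -(1/3)z^3
  ∫ -4z dz = -2z^2
  ∫ -1 dz = -z
F(z) = -z^6 - (6/5)z^5 + (3/2)z^4 - (1/3)z^3 - 2z^2 - z + C


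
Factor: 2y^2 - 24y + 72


Roots satisfy r1 + r2 = -b/a = 12 and r1*r2 = c/a = 36.
So r1 = 6, r2 = 6.
2y^2 - 24y + 72 = 2(y - r1)(y - r2) = 2(y - 6)(y - 6)


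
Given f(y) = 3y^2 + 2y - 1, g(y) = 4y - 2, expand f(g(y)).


Substitute g(y) into f:
f(g(y)) = 3*(4y - 2)^2 + 2*(4y - 2) + (-1)
(4y - 2)^2 = 16y^2 - 16y + 4
Expand and combine: 48y^2 - 40y + 7


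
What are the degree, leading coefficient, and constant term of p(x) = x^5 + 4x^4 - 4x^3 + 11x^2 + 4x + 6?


Highest power of x is 5, with coefficient 1. Constant term is 6.
Degree = 5, leading coefficient = 1, constant term = 6


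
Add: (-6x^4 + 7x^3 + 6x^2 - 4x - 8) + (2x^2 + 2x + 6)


Align terms by degree and add:
  -6x^4 + 7x^3 + 6x^2 - 4x - 8
+ 2x^2 + 2x + 6
= -6x^4 + 7x^3 + 8x^2 - 2x - 2


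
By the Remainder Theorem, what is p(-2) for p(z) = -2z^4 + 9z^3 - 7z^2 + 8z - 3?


By the Remainder Theorem, the remainder equals p(-2):
  -2*(-2)^4 = -32
  9*(-2)^3 = -72
  -7*(-2)^2 = -28
  8*(-2)^1 = -16
  constant: -3
Sum: -32 - 72 - 28 - 16 - 3 = -151


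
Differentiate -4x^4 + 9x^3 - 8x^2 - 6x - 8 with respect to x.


Apply the power rule term by term:
  d/dx(-4x^4) = -16x^3
  d/dx(9x^3) = 27x^2
  d/dx(-8x^2) = -16x
  d/dx(-6x) = -6
  d/dx(-8) = 0
p'(x) = -16x^3 + 27x^2 - 16x - 6


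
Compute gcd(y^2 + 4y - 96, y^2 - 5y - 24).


Factor each:
  y^2 + 4y - 96 = (y - 8)(y + 12)
  y^2 - 5y - 24 = (y - 8)(y + 3)
Common monic factor: y - 8


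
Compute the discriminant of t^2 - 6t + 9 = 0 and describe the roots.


D = b^2 - 4ac = (-6)^2 - 4(1)(9) = 36 - 36 = 0
Since D = 0: one repeated real root


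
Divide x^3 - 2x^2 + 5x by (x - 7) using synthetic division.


Synthetic division with c = 7. Coefficients: 1, -2, 5, 0
Bring down 1.
  1 * 7 = 7; 7 - 2 = 5
  5 * 7 = 35; 35 + 5 = 40
  40 * 7 = 280; 280 + 0 = 280
Quotient: x^2 + 5x + 40, Remainder: 280


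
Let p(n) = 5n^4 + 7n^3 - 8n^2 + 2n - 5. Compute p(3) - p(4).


p(3) = 523
p(4) = 1603
p(3) - p(4) = 523 - 1603 = -1080


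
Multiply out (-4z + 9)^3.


Expand (-4z + 9)^3 by repeated multiplication:
  (-4z + 9)^2 = 16z^2 - 72z + 81
= -64z^3 + 432z^2 - 972z + 729


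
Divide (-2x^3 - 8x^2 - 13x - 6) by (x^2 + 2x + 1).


(-2x^3 - 8x^2 - 13x - 6) / (x^2 + 2x + 1)
Step 1: -2x * (x^2 + 2x + 1) = -2x^3 - 4x^2 - 2x; subtract.
Step 2: -4 * (x^2 + 2x + 1) = -4x^2 - 8x - 4; subtract.
Quotient: -2x - 4, Remainder: -3x - 2


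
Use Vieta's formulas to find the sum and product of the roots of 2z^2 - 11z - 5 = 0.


For az^2+bz+c=0: sum = -b/a, product = c/a.
a=2, b=-11, c=-5
Sum = -(-11)/2 = 11/2
Product = (-5)/2 = -5/2


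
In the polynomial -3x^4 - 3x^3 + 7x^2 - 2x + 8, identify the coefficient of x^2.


Read off the coefficient of x^2: 7


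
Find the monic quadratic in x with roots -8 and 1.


p(x) = (x + 8)(x - 1)
Expand: x^2 + 7x - 8


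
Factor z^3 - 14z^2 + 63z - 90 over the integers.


Try integer roots (divisors of -90). z=3: p(3)=0.
Divide out (z - 3): quotient is z^2 - 11z + 30.
Factor the quadratic: (z - 5)(z - 6)
Result: (z - 3)(z - 5)(z - 6)


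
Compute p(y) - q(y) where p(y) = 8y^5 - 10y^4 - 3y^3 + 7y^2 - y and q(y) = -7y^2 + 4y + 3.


Distribute the minus sign:
  (8y^5 - 10y^4 - 3y^3 + 7y^2 - y)
- (-7y^2 + 4y + 3)
Negate second polynomial: 7y^2 - 4y - 3
Add: 8y^5 - 10y^4 - 3y^3 + 14y^2 - 5y - 3


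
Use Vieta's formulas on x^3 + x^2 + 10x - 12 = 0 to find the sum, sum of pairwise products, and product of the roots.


Monic cubic x^3+bx^2+cx+d=0: sum=-b, pairwise sum=c, product=-d.
b=1, c=10, d=-12
r1+r2+r3 = -1
r1r2+r1r3+r2r3 = 10
r1r2r3 = 12


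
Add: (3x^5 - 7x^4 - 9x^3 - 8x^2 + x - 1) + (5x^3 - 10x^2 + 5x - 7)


Align terms by degree and add:
  3x^5 - 7x^4 - 9x^3 - 8x^2 + x - 1
+ 5x^3 - 10x^2 + 5x - 7
= 3x^5 - 7x^4 - 4x^3 - 18x^2 + 6x - 8


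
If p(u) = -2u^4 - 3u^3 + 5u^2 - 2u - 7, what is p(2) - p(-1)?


p(2) = -47
p(-1) = 1
p(2) - p(-1) = -47 - 1 = -48


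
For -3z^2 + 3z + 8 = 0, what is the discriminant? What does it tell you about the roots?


D = b^2 - 4ac = (3)^2 - 4(-3)(8) = 9 + 96 = 105
Since D > 0: two distinct irrational roots


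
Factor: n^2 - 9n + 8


Roots satisfy r1 + r2 = -b/a = 9 and r1*r2 = c/a = 8.
So r1 = 1, r2 = 8.
n^2 - 9n + 8 = (n - r1)(n - r2) = (n - 1)(n - 8)


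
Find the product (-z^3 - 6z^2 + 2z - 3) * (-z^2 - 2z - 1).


Distribute each term of the first polynomial:
  (-z^3)(-z^2 - 2z - 1) = z^5 + 2z^4 + z^3
  (-6z^2)(-z^2 - 2z - 1) = 6z^4 + 12z^3 + 6z^2
  (2z)(-z^2 - 2z - 1) = -2z^3 - 4z^2 - 2z
  (-3)(-z^2 - 2z - 1) = 3z^2 + 6z + 3
Sum: z^5 + 8z^4 + 11z^3 + 5z^2 + 4z + 3


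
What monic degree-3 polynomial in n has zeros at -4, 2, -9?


p(n) = (n + 4)(n - 2)(n + 9)
Expand: n^3 + 11n^2 + 10n - 72


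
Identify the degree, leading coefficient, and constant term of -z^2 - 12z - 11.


Highest power of z is 2, with coefficient -1. Constant term is -11.
Degree = 2, leading coefficient = -1, constant term = -11


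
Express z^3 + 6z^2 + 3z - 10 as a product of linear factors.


Try integer roots (divisors of -10). z=-2: p(-2)=0.
Divide out (z + 2): quotient is z^2 + 4z - 5.
Factor the quadratic: (z + 5)(z - 1)
Result: (z + 2)(z + 5)(z - 1)


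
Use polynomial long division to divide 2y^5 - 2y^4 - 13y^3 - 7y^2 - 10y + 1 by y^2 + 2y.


(2y^5 - 2y^4 - 13y^3 - 7y^2 - 10y + 1) / (y^2 + 2y)
Step 1: 2y^3 * (y^2 + 2y) = 2y^5 + 4y^4; subtract.
Step 2: -6y^2 * (y^2 + 2y) = -6y^4 - 12y^3; subtract.
Step 3: -y * (y^2 + 2y) = -y^3 - 2y^2; subtract.
Step 4: -5 * (y^2 + 2y) = -5y^2 - 10y; subtract.
Quotient: 2y^3 - 6y^2 - y - 5, Remainder: 1


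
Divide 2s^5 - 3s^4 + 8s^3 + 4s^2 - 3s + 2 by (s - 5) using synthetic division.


Synthetic division with c = 5. Coefficients: 2, -3, 8, 4, -3, 2
Bring down 2.
  2 * 5 = 10; 10 - 3 = 7
  7 * 5 = 35; 35 + 8 = 43
  43 * 5 = 215; 215 + 4 = 219
  219 * 5 = 1095; 1095 - 3 = 1092
  1092 * 5 = 5460; 5460 + 2 = 5462
Quotient: 2s^4 + 7s^3 + 43s^2 + 219s + 1092, Remainder: 5462


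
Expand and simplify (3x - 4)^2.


Expand (3x - 4)^2 by repeated multiplication:
= 9x^2 - 24x + 16


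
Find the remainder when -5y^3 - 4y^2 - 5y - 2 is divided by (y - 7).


By the Remainder Theorem, the remainder equals p(7):
  -5*(7)^3 = -1715
  -4*(7)^2 = -196
  -5*(7)^1 = -35
  constant: -2
Sum: -1715 - 196 - 35 - 2 = -1948


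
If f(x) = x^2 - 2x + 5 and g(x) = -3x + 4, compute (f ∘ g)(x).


Substitute g(x) into f:
f(g(x)) = 1*(-3x + 4)^2 + (-2)*(-3x + 4) + 5
(-3x + 4)^2 = 9x^2 - 24x + 16
Expand and combine: 9x^2 - 18x + 13


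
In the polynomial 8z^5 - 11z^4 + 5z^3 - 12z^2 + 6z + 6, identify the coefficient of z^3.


Read off the coefficient of z^3: 5
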